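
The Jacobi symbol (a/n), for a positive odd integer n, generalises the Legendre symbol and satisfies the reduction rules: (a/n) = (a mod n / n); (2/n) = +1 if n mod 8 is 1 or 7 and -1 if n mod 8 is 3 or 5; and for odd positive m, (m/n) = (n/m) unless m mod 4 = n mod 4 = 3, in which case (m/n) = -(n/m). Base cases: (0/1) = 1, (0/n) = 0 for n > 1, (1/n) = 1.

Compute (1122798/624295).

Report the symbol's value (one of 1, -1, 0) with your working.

1

(1122798/624295): 1122798 mod 624295 = 498503, so (1122798/624295) = (498503/624295)
flip (498503/624295) -> (624295/498503): both odd, 498503 mod 4 = 3, 624295 mod 4 = 3, so the flip contributes -1; sign now -1
(624295/498503): 624295 mod 498503 = 125792, so (624295/498503) = (125792/498503)
factor out 2^5: 125792 = 2^5·3931; with 498503 mod 8 = 7, (2/498503) = +1; sign now -1; continue with (3931/498503)
flip (3931/498503) -> (498503/3931): both odd, 3931 mod 4 = 3, 498503 mod 4 = 3, so the flip contributes -1; sign now +1
(498503/3931): 498503 mod 3931 = 3197, so (498503/3931) = (3197/3931)
flip (3197/3931) -> (3931/3197): both odd, 3197 mod 4 = 1, 3931 mod 4 = 3, so the flip contributes +1; sign now +1
(3931/3197): 3931 mod 3197 = 734, so (3931/3197) = (734/3197)
factor out 2^1: 734 = 2^1·367; with 3197 mod 8 = 5, (2/3197) = -1; sign now -1; continue with (367/3197)
flip (367/3197) -> (3197/367): both odd, 367 mod 4 = 3, 3197 mod 4 = 1, so the flip contributes +1; sign now -1
(3197/367): 3197 mod 367 = 261, so (3197/367) = (261/367)
flip (261/367) -> (367/261): both odd, 261 mod 4 = 1, 367 mod 4 = 3, so the flip contributes +1; sign now -1
(367/261): 367 mod 261 = 106, so (367/261) = (106/261)
factor out 2^1: 106 = 2^1·53; with 261 mod 8 = 5, (2/261) = -1; sign now +1; continue with (53/261)
flip (53/261) -> (261/53): both odd, 53 mod 4 = 1, 261 mod 4 = 1, so the flip contributes +1; sign now +1
(261/53): 261 mod 53 = 49, so (261/53) = (49/53)
flip (49/53) -> (53/49): both odd, 49 mod 4 = 1, 53 mod 4 = 1, so the flip contributes +1; sign now +1
(53/49): 53 mod 49 = 4, so (53/49) = (4/49)
factor out 2^2: 4 = 2^2·1; with 49 mod 8 = 1, (2/49) = +1; sign now +1; continue with (1/49)
reached (1/49) = 1, so the symbol is +1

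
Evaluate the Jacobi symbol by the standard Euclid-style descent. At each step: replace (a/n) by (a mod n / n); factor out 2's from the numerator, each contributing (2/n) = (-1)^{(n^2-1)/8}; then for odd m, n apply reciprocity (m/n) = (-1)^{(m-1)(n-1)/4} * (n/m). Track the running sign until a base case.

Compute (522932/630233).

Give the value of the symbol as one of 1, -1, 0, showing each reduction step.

1

522932 = 2^2·130733; (2/630233) = +1 since 630233 mod 8 = 1, so (522932/630233) = (+1)^2·(130733/630233); sign now +1
reciprocity: (130733/630233) = +1·(630233/130733) since 130733 mod 4 = 1, 630233 mod 4 = 1; sign now +1
(630233/130733) = (107301/130733)   [reduce mod 130733]
reciprocity: (107301/130733) = +1·(130733/107301) since 107301 mod 4 = 1, 130733 mod 4 = 1; sign now +1
(130733/107301) = (23432/107301)   [reduce mod 107301]
23432 = 2^3·2929; (2/107301) = -1 since 107301 mod 8 = 5, so (23432/107301) = (-1)^3·(2929/107301); sign now -1
reciprocity: (2929/107301) = +1·(107301/2929) since 2929 mod 4 = 1, 107301 mod 4 = 1; sign now -1
(107301/2929) = (1857/2929)   [reduce mod 2929]
reciprocity: (1857/2929) = +1·(2929/1857) since 1857 mod 4 = 1, 2929 mod 4 = 1; sign now -1
(2929/1857) = (1072/1857)   [reduce mod 1857]
1072 = 2^4·67; (2/1857) = +1 since 1857 mod 8 = 1, so (1072/1857) = (+1)^4·(67/1857); sign now -1
reciprocity: (67/1857) = +1·(1857/67) since 67 mod 4 = 3, 1857 mod 4 = 1; sign now -1
(1857/67) = (48/67)   [reduce mod 67]
48 = 2^4·3; (2/67) = -1 since 67 mod 8 = 3, so (48/67) = (-1)^4·(3/67); sign now -1
reciprocity: (3/67) = -1·(67/3) since 3 mod 4 = 3, 67 mod 4 = 3; sign now +1
(67/3) = (1/3)   [reduce mod 3]
(1/3) = 1; final value = sign = +1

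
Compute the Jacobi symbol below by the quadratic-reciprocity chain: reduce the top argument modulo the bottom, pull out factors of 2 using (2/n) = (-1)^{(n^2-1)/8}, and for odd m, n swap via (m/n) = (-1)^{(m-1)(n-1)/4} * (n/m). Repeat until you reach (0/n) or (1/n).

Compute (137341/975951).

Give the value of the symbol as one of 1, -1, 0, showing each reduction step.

1

flip (137341/975951) -> (975951/137341): both odd, 137341 mod 4 = 1, 975951 mod 4 = 3, so the flip contributes +1; sign now +1
(975951/137341): 975951 mod 137341 = 14564, so (975951/137341) = (14564/137341)
factor out 2^2: 14564 = 2^2·3641; with 137341 mod 8 = 5, (2/137341) = -1; sign now +1; continue with (3641/137341)
flip (3641/137341) -> (137341/3641): both odd, 3641 mod 4 = 1, 137341 mod 4 = 1, so the flip contributes +1; sign now +1
(137341/3641): 137341 mod 3641 = 2624, so (137341/3641) = (2624/3641)
factor out 2^6: 2624 = 2^6·41; with 3641 mod 8 = 1, (2/3641) = +1; sign now +1; continue with (41/3641)
flip (41/3641) -> (3641/41): both odd, 41 mod 4 = 1, 3641 mod 4 = 1, so the flip contributes +1; sign now +1
(3641/41): 3641 mod 41 = 33, so (3641/41) = (33/41)
flip (33/41) -> (41/33): both odd, 33 mod 4 = 1, 41 mod 4 = 1, so the flip contributes +1; sign now +1
(41/33): 41 mod 33 = 8, so (41/33) = (8/33)
factor out 2^3: 8 = 2^3·1; with 33 mod 8 = 1, (2/33) = +1; sign now +1; continue with (1/33)
reached (1/33) = 1, so the symbol is +1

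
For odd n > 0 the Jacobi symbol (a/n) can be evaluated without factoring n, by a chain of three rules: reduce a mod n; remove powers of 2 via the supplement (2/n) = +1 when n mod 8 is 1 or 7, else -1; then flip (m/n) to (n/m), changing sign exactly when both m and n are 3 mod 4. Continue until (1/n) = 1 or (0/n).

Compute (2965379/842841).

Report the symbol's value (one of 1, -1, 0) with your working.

1

(2965379/842841) = (436856/842841)   [reduce mod 842841]
436856 = 2^3·54607; (2/842841) = +1 since 842841 mod 8 = 1, so (436856/842841) = (+1)^3·(54607/842841); sign now +1
reciprocity: (54607/842841) = +1·(842841/54607) since 54607 mod 4 = 3, 842841 mod 4 = 1; sign now +1
(842841/54607) = (23736/54607)   [reduce mod 54607]
23736 = 2^3·2967; (2/54607) = +1 since 54607 mod 8 = 7, so (23736/54607) = (+1)^3·(2967/54607); sign now +1
reciprocity: (2967/54607) = -1·(54607/2967) since 2967 mod 4 = 3, 54607 mod 4 = 3; sign now -1
(54607/2967) = (1201/2967)   [reduce mod 2967]
reciprocity: (1201/2967) = +1·(2967/1201) since 1201 mod 4 = 1, 2967 mod 4 = 3; sign now -1
(2967/1201) = (565/1201)   [reduce mod 1201]
reciprocity: (565/1201) = +1·(1201/565) since 565 mod 4 = 1, 1201 mod 4 = 1; sign now -1
(1201/565) = (71/565)   [reduce mod 565]
reciprocity: (71/565) = +1·(565/71) since 71 mod 4 = 3, 565 mod 4 = 1; sign now -1
(565/71) = (68/71)   [reduce mod 71]
68 = 2^2·17; (2/71) = +1 since 71 mod 8 = 7, so (68/71) = (+1)^2·(17/71); sign now -1
reciprocity: (17/71) = +1·(71/17) since 17 mod 4 = 1, 71 mod 4 = 3; sign now -1
(71/17) = (3/17)   [reduce mod 17]
reciprocity: (3/17) = +1·(17/3) since 3 mod 4 = 3, 17 mod 4 = 1; sign now -1
(17/3) = (2/3)   [reduce mod 3]
2 = 2^1·1; (2/3) = -1 since 3 mod 8 = 3, so (2/3) = (-1)^1·(1/3); sign now +1
(1/3) = 1; final value = sign = +1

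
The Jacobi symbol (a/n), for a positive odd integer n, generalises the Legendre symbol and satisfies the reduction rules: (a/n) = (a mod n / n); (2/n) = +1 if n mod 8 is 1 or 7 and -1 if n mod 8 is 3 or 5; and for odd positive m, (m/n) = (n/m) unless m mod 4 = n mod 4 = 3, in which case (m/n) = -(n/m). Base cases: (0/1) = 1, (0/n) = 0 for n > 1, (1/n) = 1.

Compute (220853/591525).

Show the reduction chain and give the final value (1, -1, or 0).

reciprocity: (220853/591525) = +1·(591525/220853) since 220853 mod 4 = 1, 591525 mod 4 = 1; sign now +1
(591525/220853) = (149819/220853)   [reduce mod 220853]
reciprocity: (149819/220853) = +1·(220853/149819) since 149819 mod 4 = 3, 220853 mod 4 = 1; sign now +1
(220853/149819) = (71034/149819)   [reduce mod 149819]
71034 = 2^1·35517; (2/149819) = -1 since 149819 mod 8 = 3, so (71034/149819) = (-1)^1·(35517/149819); sign now -1
reciprocity: (35517/149819) = +1·(149819/35517) since 35517 mod 4 = 1, 149819 mod 4 = 3; sign now -1
(149819/35517) = (7751/35517)   [reduce mod 35517]
reciprocity: (7751/35517) = +1·(35517/7751) since 7751 mod 4 = 3, 35517 mod 4 = 1; sign now -1
(35517/7751) = (4513/7751)   [reduce mod 7751]
reciprocity: (4513/7751) = +1·(7751/4513) since 4513 mod 4 = 1, 7751 mod 4 = 3; sign now -1
(7751/4513) = (3238/4513)   [reduce mod 4513]
3238 = 2^1·1619; (2/4513) = +1 since 4513 mod 8 = 1, so (3238/4513) = (+1)^1·(1619/4513); sign now -1
reciprocity: (1619/4513) = +1·(4513/1619) since 1619 mod 4 = 3, 4513 mod 4 = 1; sign now -1
(4513/1619) = (1275/1619)   [reduce mod 1619]
reciprocity: (1275/1619) = -1·(1619/1275) since 1275 mod 4 = 3, 1619 mod 4 = 3; sign now +1
(1619/1275) = (344/1275)   [reduce mod 1275]
344 = 2^3·43; (2/1275) = -1 since 1275 mod 8 = 3, so (344/1275) = (-1)^3·(43/1275); sign now -1
reciprocity: (43/1275) = -1·(1275/43) since 43 mod 4 = 3, 1275 mod 4 = 3; sign now +1
(1275/43) = (28/43)   [reduce mod 43]
28 = 2^2·7; (2/43) = -1 since 43 mod 8 = 3, so (28/43) = (-1)^2·(7/43); sign now +1
reciprocity: (7/43) = -1·(43/7) since 7 mod 4 = 3, 43 mod 4 = 3; sign now -1
(43/7) = (1/7)   [reduce mod 7]
(1/7) = 1; final value = sign = -1

-1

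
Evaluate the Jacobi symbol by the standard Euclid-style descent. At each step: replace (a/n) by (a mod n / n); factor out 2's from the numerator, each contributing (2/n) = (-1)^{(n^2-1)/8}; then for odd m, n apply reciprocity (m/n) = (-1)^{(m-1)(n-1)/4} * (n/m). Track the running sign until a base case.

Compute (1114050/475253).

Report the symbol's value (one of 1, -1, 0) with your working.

(1114050/475253) = (163544/475253)   [reduce mod 475253]
163544 = 2^3·20443; (2/475253) = -1 since 475253 mod 8 = 5, so (163544/475253) = (-1)^3·(20443/475253); sign now -1
reciprocity: (20443/475253) = +1·(475253/20443) since 20443 mod 4 = 3, 475253 mod 4 = 1; sign now -1
(475253/20443) = (5064/20443)   [reduce mod 20443]
5064 = 2^3·633; (2/20443) = -1 since 20443 mod 8 = 3, so (5064/20443) = (-1)^3·(633/20443); sign now +1
reciprocity: (633/20443) = +1·(20443/633) since 633 mod 4 = 1, 20443 mod 4 = 3; sign now +1
(20443/633) = (187/633)   [reduce mod 633]
reciprocity: (187/633) = +1·(633/187) since 187 mod 4 = 3, 633 mod 4 = 1; sign now +1
(633/187) = (72/187)   [reduce mod 187]
72 = 2^3·9; (2/187) = -1 since 187 mod 8 = 3, so (72/187) = (-1)^3·(9/187); sign now -1
reciprocity: (9/187) = +1·(187/9) since 9 mod 4 = 1, 187 mod 4 = 3; sign now -1
(187/9) = (7/9)   [reduce mod 9]
reciprocity: (7/9) = +1·(9/7) since 7 mod 4 = 3, 9 mod 4 = 1; sign now -1
(9/7) = (2/7)   [reduce mod 7]
2 = 2^1·1; (2/7) = +1 since 7 mod 8 = 7, so (2/7) = (+1)^1·(1/7); sign now -1
(1/7) = 1; final value = sign = -1

-1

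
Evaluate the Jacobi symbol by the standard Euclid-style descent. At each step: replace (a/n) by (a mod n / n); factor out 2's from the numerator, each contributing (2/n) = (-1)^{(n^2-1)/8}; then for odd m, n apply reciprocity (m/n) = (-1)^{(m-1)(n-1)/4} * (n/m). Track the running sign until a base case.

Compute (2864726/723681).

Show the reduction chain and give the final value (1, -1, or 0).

(2864726/723681) = (693683/723681)   [reduce mod 723681]
reciprocity: (693683/723681) = +1·(723681/693683) since 693683 mod 4 = 3, 723681 mod 4 = 1; sign now +1
(723681/693683) = (29998/693683)   [reduce mod 693683]
29998 = 2^1·14999; (2/693683) = -1 since 693683 mod 8 = 3, so (29998/693683) = (-1)^1·(14999/693683); sign now -1
reciprocity: (14999/693683) = -1·(693683/14999) since 14999 mod 4 = 3, 693683 mod 4 = 3; sign now +1
(693683/14999) = (3729/14999)   [reduce mod 14999]
reciprocity: (3729/14999) = +1·(14999/3729) since 3729 mod 4 = 1, 14999 mod 4 = 3; sign now +1
(14999/3729) = (83/3729)   [reduce mod 3729]
reciprocity: (83/3729) = +1·(3729/83) since 83 mod 4 = 3, 3729 mod 4 = 1; sign now +1
(3729/83) = (77/83)   [reduce mod 83]
reciprocity: (77/83) = +1·(83/77) since 77 mod 4 = 1, 83 mod 4 = 3; sign now +1
(83/77) = (6/77)   [reduce mod 77]
6 = 2^1·3; (2/77) = -1 since 77 mod 8 = 5, so (6/77) = (-1)^1·(3/77); sign now -1
reciprocity: (3/77) = +1·(77/3) since 3 mod 4 = 3, 77 mod 4 = 1; sign now -1
(77/3) = (2/3)   [reduce mod 3]
2 = 2^1·1; (2/3) = -1 since 3 mod 8 = 3, so (2/3) = (-1)^1·(1/3); sign now +1
(1/3) = 1; final value = sign = +1

1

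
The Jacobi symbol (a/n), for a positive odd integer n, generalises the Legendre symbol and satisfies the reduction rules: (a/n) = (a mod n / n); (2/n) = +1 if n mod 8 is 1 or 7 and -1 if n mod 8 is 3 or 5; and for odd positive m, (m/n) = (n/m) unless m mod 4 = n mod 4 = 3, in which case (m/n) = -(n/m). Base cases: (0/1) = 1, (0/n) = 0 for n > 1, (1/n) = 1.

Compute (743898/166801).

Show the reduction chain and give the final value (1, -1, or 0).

(743898/166801): 743898 mod 166801 = 76694, so (743898/166801) = (76694/166801)
factor out 2^1: 76694 = 2^1·38347; with 166801 mod 8 = 1, (2/166801) = +1; sign now +1; continue with (38347/166801)
flip (38347/166801) -> (166801/38347): both odd, 38347 mod 4 = 3, 166801 mod 4 = 1, so the flip contributes +1; sign now +1
(166801/38347): 166801 mod 38347 = 13413, so (166801/38347) = (13413/38347)
flip (13413/38347) -> (38347/13413): both odd, 13413 mod 4 = 1, 38347 mod 4 = 3, so the flip contributes +1; sign now +1
(38347/13413): 38347 mod 13413 = 11521, so (38347/13413) = (11521/13413)
flip (11521/13413) -> (13413/11521): both odd, 11521 mod 4 = 1, 13413 mod 4 = 1, so the flip contributes +1; sign now +1
(13413/11521): 13413 mod 11521 = 1892, so (13413/11521) = (1892/11521)
factor out 2^2: 1892 = 2^2·473; with 11521 mod 8 = 1, (2/11521) = +1; sign now +1; continue with (473/11521)
flip (473/11521) -> (11521/473): both odd, 473 mod 4 = 1, 11521 mod 4 = 1, so the flip contributes +1; sign now +1
(11521/473): 11521 mod 473 = 169, so (11521/473) = (169/473)
flip (169/473) -> (473/169): both odd, 169 mod 4 = 1, 473 mod 4 = 1, so the flip contributes +1; sign now +1
(473/169): 473 mod 169 = 135, so (473/169) = (135/169)
flip (135/169) -> (169/135): both odd, 135 mod 4 = 3, 169 mod 4 = 1, so the flip contributes +1; sign now +1
(169/135): 169 mod 135 = 34, so (169/135) = (34/135)
factor out 2^1: 34 = 2^1·17; with 135 mod 8 = 7, (2/135) = +1; sign now +1; continue with (17/135)
flip (17/135) -> (135/17): both odd, 17 mod 4 = 1, 135 mod 4 = 3, so the flip contributes +1; sign now +1
(135/17): 135 mod 17 = 16, so (135/17) = (16/17)
factor out 2^4: 16 = 2^4·1; with 17 mod 8 = 1, (2/17) = +1; sign now +1; continue with (1/17)
reached (1/17) = 1, so the symbol is +1

1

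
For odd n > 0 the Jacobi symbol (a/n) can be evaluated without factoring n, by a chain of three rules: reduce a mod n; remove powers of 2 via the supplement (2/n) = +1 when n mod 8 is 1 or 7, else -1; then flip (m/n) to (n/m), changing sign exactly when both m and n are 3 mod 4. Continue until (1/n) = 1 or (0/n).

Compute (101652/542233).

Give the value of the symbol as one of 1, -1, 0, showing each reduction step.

1

101652 = 2^2·25413; (2/542233) = +1 since 542233 mod 8 = 1, so (101652/542233) = (+1)^2·(25413/542233); sign now +1
reciprocity: (25413/542233) = +1·(542233/25413) since 25413 mod 4 = 1, 542233 mod 4 = 1; sign now +1
(542233/25413) = (8560/25413)   [reduce mod 25413]
8560 = 2^4·535; (2/25413) = -1 since 25413 mod 8 = 5, so (8560/25413) = (-1)^4·(535/25413); sign now +1
reciprocity: (535/25413) = +1·(25413/535) since 535 mod 4 = 3, 25413 mod 4 = 1; sign now +1
(25413/535) = (268/535)   [reduce mod 535]
268 = 2^2·67; (2/535) = +1 since 535 mod 8 = 7, so (268/535) = (+1)^2·(67/535); sign now +1
reciprocity: (67/535) = -1·(535/67) since 67 mod 4 = 3, 535 mod 4 = 3; sign now -1
(535/67) = (66/67)   [reduce mod 67]
66 = 2^1·33; (2/67) = -1 since 67 mod 8 = 3, so (66/67) = (-1)^1·(33/67); sign now +1
reciprocity: (33/67) = +1·(67/33) since 33 mod 4 = 1, 67 mod 4 = 3; sign now +1
(67/33) = (1/33)   [reduce mod 33]
(1/33) = 1; final value = sign = +1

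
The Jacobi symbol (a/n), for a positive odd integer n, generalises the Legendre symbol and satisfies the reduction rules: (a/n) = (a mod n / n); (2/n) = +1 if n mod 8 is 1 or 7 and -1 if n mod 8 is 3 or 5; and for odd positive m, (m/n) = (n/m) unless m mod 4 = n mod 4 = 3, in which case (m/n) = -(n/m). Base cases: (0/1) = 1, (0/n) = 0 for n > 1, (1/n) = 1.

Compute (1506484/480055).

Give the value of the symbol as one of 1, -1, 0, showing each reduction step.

(1506484/480055) = (66319/480055)   [reduce mod 480055]
reciprocity: (66319/480055) = -1·(480055/66319) since 66319 mod 4 = 3, 480055 mod 4 = 3; sign now -1
(480055/66319) = (15822/66319)   [reduce mod 66319]
15822 = 2^1·7911; (2/66319) = +1 since 66319 mod 8 = 7, so (15822/66319) = (+1)^1·(7911/66319); sign now -1
reciprocity: (7911/66319) = -1·(66319/7911) since 7911 mod 4 = 3, 66319 mod 4 = 3; sign now +1
(66319/7911) = (3031/7911)   [reduce mod 7911]
reciprocity: (3031/7911) = -1·(7911/3031) since 3031 mod 4 = 3, 7911 mod 4 = 3; sign now -1
(7911/3031) = (1849/3031)   [reduce mod 3031]
reciprocity: (1849/3031) = +1·(3031/1849) since 1849 mod 4 = 1, 3031 mod 4 = 3; sign now -1
(3031/1849) = (1182/1849)   [reduce mod 1849]
1182 = 2^1·591; (2/1849) = +1 since 1849 mod 8 = 1, so (1182/1849) = (+1)^1·(591/1849); sign now -1
reciprocity: (591/1849) = +1·(1849/591) since 591 mod 4 = 3, 1849 mod 4 = 1; sign now -1
(1849/591) = (76/591)   [reduce mod 591]
76 = 2^2·19; (2/591) = +1 since 591 mod 8 = 7, so (76/591) = (+1)^2·(19/591); sign now -1
reciprocity: (19/591) = -1·(591/19) since 19 mod 4 = 3, 591 mod 4 = 3; sign now +1
(591/19) = (2/19)   [reduce mod 19]
2 = 2^1·1; (2/19) = -1 since 19 mod 8 = 3, so (2/19) = (-1)^1·(1/19); sign now -1
(1/19) = 1; final value = sign = -1

-1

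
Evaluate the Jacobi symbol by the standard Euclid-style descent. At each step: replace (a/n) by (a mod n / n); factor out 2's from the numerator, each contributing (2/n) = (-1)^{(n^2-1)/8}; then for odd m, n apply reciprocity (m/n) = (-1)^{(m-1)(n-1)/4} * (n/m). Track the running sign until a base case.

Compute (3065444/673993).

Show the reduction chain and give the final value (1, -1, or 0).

(3065444/673993) = (369472/673993)   [reduce mod 673993]
369472 = 2^6·5773; (2/673993) = +1 since 673993 mod 8 = 1, so (369472/673993) = (+1)^6·(5773/673993); sign now +1
reciprocity: (5773/673993) = +1·(673993/5773) since 5773 mod 4 = 1, 673993 mod 4 = 1; sign now +1
(673993/5773) = (4325/5773)   [reduce mod 5773]
reciprocity: (4325/5773) = +1·(5773/4325) since 4325 mod 4 = 1, 5773 mod 4 = 1; sign now +1
(5773/4325) = (1448/4325)   [reduce mod 4325]
1448 = 2^3·181; (2/4325) = -1 since 4325 mod 8 = 5, so (1448/4325) = (-1)^3·(181/4325); sign now -1
reciprocity: (181/4325) = +1·(4325/181) since 181 mod 4 = 1, 4325 mod 4 = 1; sign now -1
(4325/181) = (162/181)   [reduce mod 181]
162 = 2^1·81; (2/181) = -1 since 181 mod 8 = 5, so (162/181) = (-1)^1·(81/181); sign now +1
reciprocity: (81/181) = +1·(181/81) since 81 mod 4 = 1, 181 mod 4 = 1; sign now +1
(181/81) = (19/81)   [reduce mod 81]
reciprocity: (19/81) = +1·(81/19) since 19 mod 4 = 3, 81 mod 4 = 1; sign now +1
(81/19) = (5/19)   [reduce mod 19]
reciprocity: (5/19) = +1·(19/5) since 5 mod 4 = 1, 19 mod 4 = 3; sign now +1
(19/5) = (4/5)   [reduce mod 5]
4 = 2^2·1; (2/5) = -1 since 5 mod 8 = 5, so (4/5) = (-1)^2·(1/5); sign now +1
(1/5) = 1; final value = sign = +1

1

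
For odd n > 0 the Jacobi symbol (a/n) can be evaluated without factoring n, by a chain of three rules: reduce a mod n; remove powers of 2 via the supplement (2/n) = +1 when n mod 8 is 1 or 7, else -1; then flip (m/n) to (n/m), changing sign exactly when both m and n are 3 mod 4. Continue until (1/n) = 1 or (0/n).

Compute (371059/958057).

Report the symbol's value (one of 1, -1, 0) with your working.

reciprocity: (371059/958057) = +1·(958057/371059) since 371059 mod 4 = 3, 958057 mod 4 = 1; sign now +1
(958057/371059) = (215939/371059)   [reduce mod 371059]
reciprocity: (215939/371059) = -1·(371059/215939) since 215939 mod 4 = 3, 371059 mod 4 = 3; sign now -1
(371059/215939) = (155120/215939)   [reduce mod 215939]
155120 = 2^4·9695; (2/215939) = -1 since 215939 mod 8 = 3, so (155120/215939) = (-1)^4·(9695/215939); sign now -1
reciprocity: (9695/215939) = -1·(215939/9695) since 9695 mod 4 = 3, 215939 mod 4 = 3; sign now +1
(215939/9695) = (2649/9695)   [reduce mod 9695]
reciprocity: (2649/9695) = +1·(9695/2649) since 2649 mod 4 = 1, 9695 mod 4 = 3; sign now +1
(9695/2649) = (1748/2649)   [reduce mod 2649]
1748 = 2^2·437; (2/2649) = +1 since 2649 mod 8 = 1, so (1748/2649) = (+1)^2·(437/2649); sign now +1
reciprocity: (437/2649) = +1·(2649/437) since 437 mod 4 = 1, 2649 mod 4 = 1; sign now +1
(2649/437) = (27/437)   [reduce mod 437]
reciprocity: (27/437) = +1·(437/27) since 27 mod 4 = 3, 437 mod 4 = 1; sign now +1
(437/27) = (5/27)   [reduce mod 27]
reciprocity: (5/27) = +1·(27/5) since 5 mod 4 = 1, 27 mod 4 = 3; sign now +1
(27/5) = (2/5)   [reduce mod 5]
2 = 2^1·1; (2/5) = -1 since 5 mod 8 = 5, so (2/5) = (-1)^1·(1/5); sign now -1
(1/5) = 1; final value = sign = -1

-1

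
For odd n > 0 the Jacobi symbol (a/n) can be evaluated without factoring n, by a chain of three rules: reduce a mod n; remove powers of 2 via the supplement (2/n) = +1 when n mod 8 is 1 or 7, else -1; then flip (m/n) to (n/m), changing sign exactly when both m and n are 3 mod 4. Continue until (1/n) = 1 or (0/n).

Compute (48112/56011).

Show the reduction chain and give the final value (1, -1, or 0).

48112 = 2^4·3007; (2/56011) = -1 since 56011 mod 8 = 3, so (48112/56011) = (-1)^4·(3007/56011); sign now +1
reciprocity: (3007/56011) = -1·(56011/3007) since 3007 mod 4 = 3, 56011 mod 4 = 3; sign now -1
(56011/3007) = (1885/3007)   [reduce mod 3007]
reciprocity: (1885/3007) = +1·(3007/1885) since 1885 mod 4 = 1, 3007 mod 4 = 3; sign now -1
(3007/1885) = (1122/1885)   [reduce mod 1885]
1122 = 2^1·561; (2/1885) = -1 since 1885 mod 8 = 5, so (1122/1885) = (-1)^1·(561/1885); sign now +1
reciprocity: (561/1885) = +1·(1885/561) since 561 mod 4 = 1, 1885 mod 4 = 1; sign now +1
(1885/561) = (202/561)   [reduce mod 561]
202 = 2^1·101; (2/561) = +1 since 561 mod 8 = 1, so (202/561) = (+1)^1·(101/561); sign now +1
reciprocity: (101/561) = +1·(561/101) since 101 mod 4 = 1, 561 mod 4 = 1; sign now +1
(561/101) = (56/101)   [reduce mod 101]
56 = 2^3·7; (2/101) = -1 since 101 mod 8 = 5, so (56/101) = (-1)^3·(7/101); sign now -1
reciprocity: (7/101) = +1·(101/7) since 7 mod 4 = 3, 101 mod 4 = 1; sign now -1
(101/7) = (3/7)   [reduce mod 7]
reciprocity: (3/7) = -1·(7/3) since 3 mod 4 = 3, 7 mod 4 = 3; sign now +1
(7/3) = (1/3)   [reduce mod 3]
(1/3) = 1; final value = sign = +1

1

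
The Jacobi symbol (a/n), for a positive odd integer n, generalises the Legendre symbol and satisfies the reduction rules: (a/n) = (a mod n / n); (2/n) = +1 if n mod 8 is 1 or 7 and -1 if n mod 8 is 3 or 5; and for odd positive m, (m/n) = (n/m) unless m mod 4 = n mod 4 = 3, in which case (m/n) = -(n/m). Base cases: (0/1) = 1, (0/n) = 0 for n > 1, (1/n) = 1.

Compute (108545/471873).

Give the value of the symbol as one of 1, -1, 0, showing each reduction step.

flip (108545/471873) -> (471873/108545): both odd, 108545 mod 4 = 1, 471873 mod 4 = 1, so the flip contributes +1; sign now +1
(471873/108545): 471873 mod 108545 = 37693, so (471873/108545) = (37693/108545)
flip (37693/108545) -> (108545/37693): both odd, 37693 mod 4 = 1, 108545 mod 4 = 1, so the flip contributes +1; sign now +1
(108545/37693): 108545 mod 37693 = 33159, so (108545/37693) = (33159/37693)
flip (33159/37693) -> (37693/33159): both odd, 33159 mod 4 = 3, 37693 mod 4 = 1, so the flip contributes +1; sign now +1
(37693/33159): 37693 mod 33159 = 4534, so (37693/33159) = (4534/33159)
factor out 2^1: 4534 = 2^1·2267; with 33159 mod 8 = 7, (2/33159) = +1; sign now +1; continue with (2267/33159)
flip (2267/33159) -> (33159/2267): both odd, 2267 mod 4 = 3, 33159 mod 4 = 3, so the flip contributes -1; sign now -1
(33159/2267): 33159 mod 2267 = 1421, so (33159/2267) = (1421/2267)
flip (1421/2267) -> (2267/1421): both odd, 1421 mod 4 = 1, 2267 mod 4 = 3, so the flip contributes +1; sign now -1
(2267/1421): 2267 mod 1421 = 846, so (2267/1421) = (846/1421)
factor out 2^1: 846 = 2^1·423; with 1421 mod 8 = 5, (2/1421) = -1; sign now +1; continue with (423/1421)
flip (423/1421) -> (1421/423): both odd, 423 mod 4 = 3, 1421 mod 4 = 1, so the flip contributes +1; sign now +1
(1421/423): 1421 mod 423 = 152, so (1421/423) = (152/423)
factor out 2^3: 152 = 2^3·19; with 423 mod 8 = 7, (2/423) = +1; sign now +1; continue with (19/423)
flip (19/423) -> (423/19): both odd, 19 mod 4 = 3, 423 mod 4 = 3, so the flip contributes -1; sign now -1
(423/19): 423 mod 19 = 5, so (423/19) = (5/19)
flip (5/19) -> (19/5): both odd, 5 mod 4 = 1, 19 mod 4 = 3, so the flip contributes +1; sign now -1
(19/5): 19 mod 5 = 4, so (19/5) = (4/5)
factor out 2^2: 4 = 2^2·1; with 5 mod 8 = 5, (2/5) = -1; sign now -1; continue with (1/5)
reached (1/5) = 1, so the symbol is -1

-1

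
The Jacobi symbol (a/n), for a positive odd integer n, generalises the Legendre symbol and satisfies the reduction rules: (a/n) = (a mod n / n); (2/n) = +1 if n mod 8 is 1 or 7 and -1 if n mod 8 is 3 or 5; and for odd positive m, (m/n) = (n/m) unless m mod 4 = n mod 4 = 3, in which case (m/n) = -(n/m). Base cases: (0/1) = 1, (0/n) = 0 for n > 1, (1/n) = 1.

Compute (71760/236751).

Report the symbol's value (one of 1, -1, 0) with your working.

0

71760 = 2^4·4485; (2/236751) = +1 since 236751 mod 8 = 7, so (71760/236751) = (+1)^4·(4485/236751); sign now +1
reciprocity: (4485/236751) = +1·(236751/4485) since 4485 mod 4 = 1, 236751 mod 4 = 3; sign now +1
(236751/4485) = (3531/4485)   [reduce mod 4485]
reciprocity: (3531/4485) = +1·(4485/3531) since 3531 mod 4 = 3, 4485 mod 4 = 1; sign now +1
(4485/3531) = (954/3531)   [reduce mod 3531]
954 = 2^1·477; (2/3531) = -1 since 3531 mod 8 = 3, so (954/3531) = (-1)^1·(477/3531); sign now -1
reciprocity: (477/3531) = +1·(3531/477) since 477 mod 4 = 1, 3531 mod 4 = 3; sign now -1
(3531/477) = (192/477)   [reduce mod 477]
192 = 2^6·3; (2/477) = -1 since 477 mod 8 = 5, so (192/477) = (-1)^6·(3/477); sign now -1
reciprocity: (3/477) = +1·(477/3) since 3 mod 4 = 3, 477 mod 4 = 1; sign now -1
(477/3) = (0/3)   [reduce mod 3]
(0/3) = 0   [gcd(a, n) > 1]; final value = 0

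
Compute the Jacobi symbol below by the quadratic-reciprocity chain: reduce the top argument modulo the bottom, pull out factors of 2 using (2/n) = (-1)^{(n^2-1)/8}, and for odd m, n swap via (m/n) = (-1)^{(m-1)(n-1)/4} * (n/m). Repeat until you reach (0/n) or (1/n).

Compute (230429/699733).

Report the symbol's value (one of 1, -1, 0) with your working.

-1

reciprocity: (230429/699733) = +1·(699733/230429) since 230429 mod 4 = 1, 699733 mod 4 = 1; sign now +1
(699733/230429) = (8446/230429)   [reduce mod 230429]
8446 = 2^1·4223; (2/230429) = -1 since 230429 mod 8 = 5, so (8446/230429) = (-1)^1·(4223/230429); sign now -1
reciprocity: (4223/230429) = +1·(230429/4223) since 4223 mod 4 = 3, 230429 mod 4 = 1; sign now -1
(230429/4223) = (2387/4223)   [reduce mod 4223]
reciprocity: (2387/4223) = -1·(4223/2387) since 2387 mod 4 = 3, 4223 mod 4 = 3; sign now +1
(4223/2387) = (1836/2387)   [reduce mod 2387]
1836 = 2^2·459; (2/2387) = -1 since 2387 mod 8 = 3, so (1836/2387) = (-1)^2·(459/2387); sign now +1
reciprocity: (459/2387) = -1·(2387/459) since 459 mod 4 = 3, 2387 mod 4 = 3; sign now -1
(2387/459) = (92/459)   [reduce mod 459]
92 = 2^2·23; (2/459) = -1 since 459 mod 8 = 3, so (92/459) = (-1)^2·(23/459); sign now -1
reciprocity: (23/459) = -1·(459/23) since 23 mod 4 = 3, 459 mod 4 = 3; sign now +1
(459/23) = (22/23)   [reduce mod 23]
22 = 2^1·11; (2/23) = +1 since 23 mod 8 = 7, so (22/23) = (+1)^1·(11/23); sign now +1
reciprocity: (11/23) = -1·(23/11) since 11 mod 4 = 3, 23 mod 4 = 3; sign now -1
(23/11) = (1/11)   [reduce mod 11]
(1/11) = 1; final value = sign = -1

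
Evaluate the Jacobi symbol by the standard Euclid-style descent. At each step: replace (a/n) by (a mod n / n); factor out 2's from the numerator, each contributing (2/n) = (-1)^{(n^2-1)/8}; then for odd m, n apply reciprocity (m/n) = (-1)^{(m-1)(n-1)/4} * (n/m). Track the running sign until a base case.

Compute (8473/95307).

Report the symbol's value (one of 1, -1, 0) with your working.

flip (8473/95307) -> (95307/8473): both odd, 8473 mod 4 = 1, 95307 mod 4 = 3, so the flip contributes +1; sign now +1
(95307/8473): 95307 mod 8473 = 2104, so (95307/8473) = (2104/8473)
factor out 2^3: 2104 = 2^3·263; with 8473 mod 8 = 1, (2/8473) = +1; sign now +1; continue with (263/8473)
flip (263/8473) -> (8473/263): both odd, 263 mod 4 = 3, 8473 mod 4 = 1, so the flip contributes +1; sign now +1
(8473/263): 8473 mod 263 = 57, so (8473/263) = (57/263)
flip (57/263) -> (263/57): both odd, 57 mod 4 = 1, 263 mod 4 = 3, so the flip contributes +1; sign now +1
(263/57): 263 mod 57 = 35, so (263/57) = (35/57)
flip (35/57) -> (57/35): both odd, 35 mod 4 = 3, 57 mod 4 = 1, so the flip contributes +1; sign now +1
(57/35): 57 mod 35 = 22, so (57/35) = (22/35)
factor out 2^1: 22 = 2^1·11; with 35 mod 8 = 3, (2/35) = -1; sign now -1; continue with (11/35)
flip (11/35) -> (35/11): both odd, 11 mod 4 = 3, 35 mod 4 = 3, so the flip contributes -1; sign now +1
(35/11): 35 mod 11 = 2, so (35/11) = (2/11)
factor out 2^1: 2 = 2^1·1; with 11 mod 8 = 3, (2/11) = -1; sign now -1; continue with (1/11)
reached (1/11) = 1, so the symbol is -1

-1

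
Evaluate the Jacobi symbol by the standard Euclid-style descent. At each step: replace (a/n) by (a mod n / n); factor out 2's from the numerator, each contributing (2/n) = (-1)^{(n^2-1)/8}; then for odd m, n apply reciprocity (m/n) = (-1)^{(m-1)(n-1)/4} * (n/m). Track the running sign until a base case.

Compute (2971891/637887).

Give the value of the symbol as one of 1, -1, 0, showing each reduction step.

(2971891/637887): 2971891 mod 637887 = 420343, so (2971891/637887) = (420343/637887)
flip (420343/637887) -> (637887/420343): both odd, 420343 mod 4 = 3, 637887 mod 4 = 3, so the flip contributes -1; sign now -1
(637887/420343): 637887 mod 420343 = 217544, so (637887/420343) = (217544/420343)
factor out 2^3: 217544 = 2^3·27193; with 420343 mod 8 = 7, (2/420343) = +1; sign now -1; continue with (27193/420343)
flip (27193/420343) -> (420343/27193): both odd, 27193 mod 4 = 1, 420343 mod 4 = 3, so the flip contributes +1; sign now -1
(420343/27193): 420343 mod 27193 = 12448, so (420343/27193) = (12448/27193)
factor out 2^5: 12448 = 2^5·389; with 27193 mod 8 = 1, (2/27193) = +1; sign now -1; continue with (389/27193)
flip (389/27193) -> (27193/389): both odd, 389 mod 4 = 1, 27193 mod 4 = 1, so the flip contributes +1; sign now -1
(27193/389): 27193 mod 389 = 352, so (27193/389) = (352/389)
factor out 2^5: 352 = 2^5·11; with 389 mod 8 = 5, (2/389) = -1; sign now +1; continue with (11/389)
flip (11/389) -> (389/11): both odd, 11 mod 4 = 3, 389 mod 4 = 1, so the flip contributes +1; sign now +1
(389/11): 389 mod 11 = 4, so (389/11) = (4/11)
factor out 2^2: 4 = 2^2·1; with 11 mod 8 = 3, (2/11) = -1; sign now +1; continue with (1/11)
reached (1/11) = 1, so the symbol is +1

1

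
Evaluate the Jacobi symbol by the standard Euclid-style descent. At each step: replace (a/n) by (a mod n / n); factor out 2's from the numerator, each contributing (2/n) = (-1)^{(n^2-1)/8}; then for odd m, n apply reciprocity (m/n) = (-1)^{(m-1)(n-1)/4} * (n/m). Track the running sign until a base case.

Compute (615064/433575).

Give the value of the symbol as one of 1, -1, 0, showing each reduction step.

(615064/433575): 615064 mod 433575 = 181489, so (615064/433575) = (181489/433575)
flip (181489/433575) -> (433575/181489): both odd, 181489 mod 4 = 1, 433575 mod 4 = 3, so the flip contributes +1; sign now +1
(433575/181489): 433575 mod 181489 = 70597, so (433575/181489) = (70597/181489)
flip (70597/181489) -> (181489/70597): both odd, 70597 mod 4 = 1, 181489 mod 4 = 1, so the flip contributes +1; sign now +1
(181489/70597): 181489 mod 70597 = 40295, so (181489/70597) = (40295/70597)
flip (40295/70597) -> (70597/40295): both odd, 40295 mod 4 = 3, 70597 mod 4 = 1, so the flip contributes +1; sign now +1
(70597/40295): 70597 mod 40295 = 30302, so (70597/40295) = (30302/40295)
factor out 2^1: 30302 = 2^1·15151; with 40295 mod 8 = 7, (2/40295) = +1; sign now +1; continue with (15151/40295)
flip (15151/40295) -> (40295/15151): both odd, 15151 mod 4 = 3, 40295 mod 4 = 3, so the flip contributes -1; sign now -1
(40295/15151): 40295 mod 15151 = 9993, so (40295/15151) = (9993/15151)
flip (9993/15151) -> (15151/9993): both odd, 9993 mod 4 = 1, 15151 mod 4 = 3, so the flip contributes +1; sign now -1
(15151/9993): 15151 mod 9993 = 5158, so (15151/9993) = (5158/9993)
factor out 2^1: 5158 = 2^1·2579; with 9993 mod 8 = 1, (2/9993) = +1; sign now -1; continue with (2579/9993)
flip (2579/9993) -> (9993/2579): both odd, 2579 mod 4 = 3, 9993 mod 4 = 1, so the flip contributes +1; sign now -1
(9993/2579): 9993 mod 2579 = 2256, so (9993/2579) = (2256/2579)
factor out 2^4: 2256 = 2^4·141; with 2579 mod 8 = 3, (2/2579) = -1; sign now -1; continue with (141/2579)
flip (141/2579) -> (2579/141): both odd, 141 mod 4 = 1, 2579 mod 4 = 3, so the flip contributes +1; sign now -1
(2579/141): 2579 mod 141 = 41, so (2579/141) = (41/141)
flip (41/141) -> (141/41): both odd, 41 mod 4 = 1, 141 mod 4 = 1, so the flip contributes +1; sign now -1
(141/41): 141 mod 41 = 18, so (141/41) = (18/41)
factor out 2^1: 18 = 2^1·9; with 41 mod 8 = 1, (2/41) = +1; sign now -1; continue with (9/41)
flip (9/41) -> (41/9): both odd, 9 mod 4 = 1, 41 mod 4 = 1, so the flip contributes +1; sign now -1
(41/9): 41 mod 9 = 5, so (41/9) = (5/9)
flip (5/9) -> (9/5): both odd, 5 mod 4 = 1, 9 mod 4 = 1, so the flip contributes +1; sign now -1
(9/5): 9 mod 5 = 4, so (9/5) = (4/5)
factor out 2^2: 4 = 2^2·1; with 5 mod 8 = 5, (2/5) = -1; sign now -1; continue with (1/5)
reached (1/5) = 1, so the symbol is -1

-1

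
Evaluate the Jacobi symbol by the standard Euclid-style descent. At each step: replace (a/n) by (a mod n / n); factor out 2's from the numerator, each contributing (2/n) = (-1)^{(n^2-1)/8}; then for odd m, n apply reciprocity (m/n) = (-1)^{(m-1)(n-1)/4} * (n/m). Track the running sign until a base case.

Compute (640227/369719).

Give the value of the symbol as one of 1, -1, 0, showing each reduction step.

0

(640227/369719) = (270508/369719)   [reduce mod 369719]
270508 = 2^2·67627; (2/369719) = +1 since 369719 mod 8 = 7, so (270508/369719) = (+1)^2·(67627/369719); sign now +1
reciprocity: (67627/369719) = -1·(369719/67627) since 67627 mod 4 = 3, 369719 mod 4 = 3; sign now -1
(369719/67627) = (31584/67627)   [reduce mod 67627]
31584 = 2^5·987; (2/67627) = -1 since 67627 mod 8 = 3, so (31584/67627) = (-1)^5·(987/67627); sign now +1
reciprocity: (987/67627) = -1·(67627/987) since 987 mod 4 = 3, 67627 mod 4 = 3; sign now -1
(67627/987) = (511/987)   [reduce mod 987]
reciprocity: (511/987) = -1·(987/511) since 511 mod 4 = 3, 987 mod 4 = 3; sign now +1
(987/511) = (476/511)   [reduce mod 511]
476 = 2^2·119; (2/511) = +1 since 511 mod 8 = 7, so (476/511) = (+1)^2·(119/511); sign now +1
reciprocity: (119/511) = -1·(511/119) since 119 mod 4 = 3, 511 mod 4 = 3; sign now -1
(511/119) = (35/119)   [reduce mod 119]
reciprocity: (35/119) = -1·(119/35) since 35 mod 4 = 3, 119 mod 4 = 3; sign now +1
(119/35) = (14/35)   [reduce mod 35]
14 = 2^1·7; (2/35) = -1 since 35 mod 8 = 3, so (14/35) = (-1)^1·(7/35); sign now -1
reciprocity: (7/35) = -1·(35/7) since 7 mod 4 = 3, 35 mod 4 = 3; sign now +1
(35/7) = (0/7)   [reduce mod 7]
(0/7) = 0   [gcd(a, n) > 1]; final value = 0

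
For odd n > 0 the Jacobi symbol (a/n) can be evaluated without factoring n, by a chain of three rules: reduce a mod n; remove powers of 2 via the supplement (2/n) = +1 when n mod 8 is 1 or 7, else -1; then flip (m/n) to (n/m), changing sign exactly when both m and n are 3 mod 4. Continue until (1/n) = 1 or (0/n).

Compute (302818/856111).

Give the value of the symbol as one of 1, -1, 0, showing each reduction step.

-1

302818 = 2^1·151409; (2/856111) = +1 since 856111 mod 8 = 7, so (302818/856111) = (+1)^1·(151409/856111); sign now +1
reciprocity: (151409/856111) = +1·(856111/151409) since 151409 mod 4 = 1, 856111 mod 4 = 3; sign now +1
(856111/151409) = (99066/151409)   [reduce mod 151409]
99066 = 2^1·49533; (2/151409) = +1 since 151409 mod 8 = 1, so (99066/151409) = (+1)^1·(49533/151409); sign now +1
reciprocity: (49533/151409) = +1·(151409/49533) since 49533 mod 4 = 1, 151409 mod 4 = 1; sign now +1
(151409/49533) = (2810/49533)   [reduce mod 49533]
2810 = 2^1·1405; (2/49533) = -1 since 49533 mod 8 = 5, so (2810/49533) = (-1)^1·(1405/49533); sign now -1
reciprocity: (1405/49533) = +1·(49533/1405) since 1405 mod 4 = 1, 49533 mod 4 = 1; sign now -1
(49533/1405) = (358/1405)   [reduce mod 1405]
358 = 2^1·179; (2/1405) = -1 since 1405 mod 8 = 5, so (358/1405) = (-1)^1·(179/1405); sign now +1
reciprocity: (179/1405) = +1·(1405/179) since 179 mod 4 = 3, 1405 mod 4 = 1; sign now +1
(1405/179) = (152/179)   [reduce mod 179]
152 = 2^3·19; (2/179) = -1 since 179 mod 8 = 3, so (152/179) = (-1)^3·(19/179); sign now -1
reciprocity: (19/179) = -1·(179/19) since 19 mod 4 = 3, 179 mod 4 = 3; sign now +1
(179/19) = (8/19)   [reduce mod 19]
8 = 2^3·1; (2/19) = -1 since 19 mod 8 = 3, so (8/19) = (-1)^3·(1/19); sign now -1
(1/19) = 1; final value = sign = -1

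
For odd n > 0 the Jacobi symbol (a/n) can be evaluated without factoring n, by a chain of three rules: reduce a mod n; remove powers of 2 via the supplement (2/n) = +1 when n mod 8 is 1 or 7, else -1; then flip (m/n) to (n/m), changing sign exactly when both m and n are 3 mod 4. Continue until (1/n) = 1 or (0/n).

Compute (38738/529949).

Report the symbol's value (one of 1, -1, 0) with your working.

38738 = 2^1·19369; (2/529949) = -1 since 529949 mod 8 = 5, so (38738/529949) = (-1)^1·(19369/529949); sign now -1
reciprocity: (19369/529949) = +1·(529949/19369) since 19369 mod 4 = 1, 529949 mod 4 = 1; sign now -1
(529949/19369) = (6986/19369)   [reduce mod 19369]
6986 = 2^1·3493; (2/19369) = +1 since 19369 mod 8 = 1, so (6986/19369) = (+1)^1·(3493/19369); sign now -1
reciprocity: (3493/19369) = +1·(19369/3493) since 3493 mod 4 = 1, 19369 mod 4 = 1; sign now -1
(19369/3493) = (1904/3493)   [reduce mod 3493]
1904 = 2^4·119; (2/3493) = -1 since 3493 mod 8 = 5, so (1904/3493) = (-1)^4·(119/3493); sign now -1
reciprocity: (119/3493) = +1·(3493/119) since 119 mod 4 = 3, 3493 mod 4 = 1; sign now -1
(3493/119) = (42/119)   [reduce mod 119]
42 = 2^1·21; (2/119) = +1 since 119 mod 8 = 7, so (42/119) = (+1)^1·(21/119); sign now -1
reciprocity: (21/119) = +1·(119/21) since 21 mod 4 = 1, 119 mod 4 = 3; sign now -1
(119/21) = (14/21)   [reduce mod 21]
14 = 2^1·7; (2/21) = -1 since 21 mod 8 = 5, so (14/21) = (-1)^1·(7/21); sign now +1
reciprocity: (7/21) = +1·(21/7) since 7 mod 4 = 3, 21 mod 4 = 1; sign now +1
(21/7) = (0/7)   [reduce mod 7]
(0/7) = 0   [gcd(a, n) > 1]; final value = 0

0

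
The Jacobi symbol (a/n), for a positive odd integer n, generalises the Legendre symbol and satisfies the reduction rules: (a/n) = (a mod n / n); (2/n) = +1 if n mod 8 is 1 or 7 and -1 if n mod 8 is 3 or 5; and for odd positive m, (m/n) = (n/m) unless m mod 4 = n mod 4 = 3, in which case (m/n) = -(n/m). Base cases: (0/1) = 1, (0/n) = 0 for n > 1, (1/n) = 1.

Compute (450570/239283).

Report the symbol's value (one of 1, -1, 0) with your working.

0

(450570/239283): 450570 mod 239283 = 211287, so (450570/239283) = (211287/239283)
flip (211287/239283) -> (239283/211287): both odd, 211287 mod 4 = 3, 239283 mod 4 = 3, so the flip contributes -1; sign now -1
(239283/211287): 239283 mod 211287 = 27996, so (239283/211287) = (27996/211287)
factor out 2^2: 27996 = 2^2·6999; with 211287 mod 8 = 7, (2/211287) = +1; sign now -1; continue with (6999/211287)
flip (6999/211287) -> (211287/6999): both odd, 6999 mod 4 = 3, 211287 mod 4 = 3, so the flip contributes -1; sign now +1
(211287/6999): 211287 mod 6999 = 1317, so (211287/6999) = (1317/6999)
flip (1317/6999) -> (6999/1317): both odd, 1317 mod 4 = 1, 6999 mod 4 = 3, so the flip contributes +1; sign now +1
(6999/1317): 6999 mod 1317 = 414, so (6999/1317) = (414/1317)
factor out 2^1: 414 = 2^1·207; with 1317 mod 8 = 5, (2/1317) = -1; sign now -1; continue with (207/1317)
flip (207/1317) -> (1317/207): both odd, 207 mod 4 = 3, 1317 mod 4 = 1, so the flip contributes +1; sign now -1
(1317/207): 1317 mod 207 = 75, so (1317/207) = (75/207)
flip (75/207) -> (207/75): both odd, 75 mod 4 = 3, 207 mod 4 = 3, so the flip contributes -1; sign now +1
(207/75): 207 mod 75 = 57, so (207/75) = (57/75)
flip (57/75) -> (75/57): both odd, 57 mod 4 = 1, 75 mod 4 = 3, so the flip contributes +1; sign now +1
(75/57): 75 mod 57 = 18, so (75/57) = (18/57)
factor out 2^1: 18 = 2^1·9; with 57 mod 8 = 1, (2/57) = +1; sign now +1; continue with (9/57)
flip (9/57) -> (57/9): both odd, 9 mod 4 = 1, 57 mod 4 = 1, so the flip contributes +1; sign now +1
(57/9): 57 mod 9 = 3, so (57/9) = (3/9)
flip (3/9) -> (9/3): both odd, 3 mod 4 = 3, 9 mod 4 = 1, so the flip contributes +1; sign now +1
(9/3): 9 mod 3 = 0, so (9/3) = (0/3)
reached (0/3); gcd(a, n) > 1, so (0/3) = 0 and the symbol is 0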